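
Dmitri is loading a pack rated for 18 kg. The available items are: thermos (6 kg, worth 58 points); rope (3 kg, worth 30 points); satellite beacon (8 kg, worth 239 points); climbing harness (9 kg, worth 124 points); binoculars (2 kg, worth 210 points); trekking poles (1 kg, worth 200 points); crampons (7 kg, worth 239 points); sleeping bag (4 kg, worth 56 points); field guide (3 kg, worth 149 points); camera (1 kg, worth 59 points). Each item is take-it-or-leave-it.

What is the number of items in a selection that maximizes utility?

The maximum utility within 18 kg is 913.
One optimal bundle: binoculars + trekking poles + crampons + sleeping bag + field guide + camera (18 kg).
Every optimal selection uses 6 items.

6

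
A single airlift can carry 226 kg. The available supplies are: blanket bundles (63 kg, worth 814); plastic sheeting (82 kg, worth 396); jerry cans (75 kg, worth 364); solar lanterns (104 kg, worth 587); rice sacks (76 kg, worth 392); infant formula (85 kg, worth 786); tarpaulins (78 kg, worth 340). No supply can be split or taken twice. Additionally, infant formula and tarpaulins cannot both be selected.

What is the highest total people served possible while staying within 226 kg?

1992

Blanket bundles + rice sacks + infant formula uses 224 of the 226 kg and totals 1992.
Nothing else feasible within 226 kg beats 1992.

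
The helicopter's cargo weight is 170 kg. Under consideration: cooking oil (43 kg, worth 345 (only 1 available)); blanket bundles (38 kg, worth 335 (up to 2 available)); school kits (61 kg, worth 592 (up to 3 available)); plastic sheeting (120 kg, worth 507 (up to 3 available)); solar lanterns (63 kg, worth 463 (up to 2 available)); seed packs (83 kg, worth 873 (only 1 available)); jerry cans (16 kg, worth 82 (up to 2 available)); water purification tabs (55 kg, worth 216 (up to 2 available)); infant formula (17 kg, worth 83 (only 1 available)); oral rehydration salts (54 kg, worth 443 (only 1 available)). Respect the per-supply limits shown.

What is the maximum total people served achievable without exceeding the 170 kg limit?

1553

Filling by ratio: school kits + seed packs + jerry cans for 1547, with 10 kg left unused.
The 77 kg tied up in school kits and jerry cans is better spent on cooking oil + blanket bundles — total rises to 1553 (164 kg).
Nothing else within 170 kg beats 1553.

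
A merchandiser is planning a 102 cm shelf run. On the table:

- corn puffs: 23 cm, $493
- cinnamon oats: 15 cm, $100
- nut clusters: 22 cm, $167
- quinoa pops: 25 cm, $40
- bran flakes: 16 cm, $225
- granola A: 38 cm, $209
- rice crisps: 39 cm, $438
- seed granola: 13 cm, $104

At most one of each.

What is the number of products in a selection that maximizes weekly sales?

4

Optimal total is 1323.
One optimal bundle: corn puffs + nut clusters + bran flakes + rice crisps (100 cm).
All optima have 4 products.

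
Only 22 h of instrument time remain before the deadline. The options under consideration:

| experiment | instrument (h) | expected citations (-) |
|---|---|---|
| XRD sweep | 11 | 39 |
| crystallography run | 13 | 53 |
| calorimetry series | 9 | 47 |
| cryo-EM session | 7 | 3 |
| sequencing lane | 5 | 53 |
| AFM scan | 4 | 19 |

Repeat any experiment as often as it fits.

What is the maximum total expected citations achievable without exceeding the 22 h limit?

212

By expected citations per h: sequencing lane 10.60, calorimetry series 5.22, AFM scan 4.75, crystallography run 4.08 lead.
Taking 4×sequencing lane: 20 h used, 212 in expected citations.
The spare 2 h is too small for any remaining experiment, and no exchange beats 212.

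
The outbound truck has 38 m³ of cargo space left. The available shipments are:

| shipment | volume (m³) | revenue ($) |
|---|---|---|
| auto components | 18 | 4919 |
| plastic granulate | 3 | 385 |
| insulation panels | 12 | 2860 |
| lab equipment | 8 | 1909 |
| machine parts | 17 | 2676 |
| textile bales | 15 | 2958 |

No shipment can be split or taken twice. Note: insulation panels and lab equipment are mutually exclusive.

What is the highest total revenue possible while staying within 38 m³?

8262

Auto components + plastic granulate + textile bales uses 36 of the 38 m³ and totals 8262.
Every other selection either busts 38 m³ or breaks a pairing rule or fails to beat 8262.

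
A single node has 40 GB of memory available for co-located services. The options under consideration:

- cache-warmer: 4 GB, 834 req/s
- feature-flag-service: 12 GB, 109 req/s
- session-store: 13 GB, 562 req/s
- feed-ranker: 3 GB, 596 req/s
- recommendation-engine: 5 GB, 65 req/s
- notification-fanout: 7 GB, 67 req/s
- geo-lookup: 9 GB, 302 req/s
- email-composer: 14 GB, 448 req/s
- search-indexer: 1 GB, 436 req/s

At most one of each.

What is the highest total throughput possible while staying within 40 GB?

Ranking by ratio (throughput/GB): search-indexer 436.00, cache-warmer 208.50, feed-ranker 198.67.
A density-first pass picks cache-warmer + session-store + feed-ranker + recommendation-engine + geo-lookup + search-indexer — 2795 at 35 GB.
The 9 GB tied up in geo-lookup is better spent on email-composer — total rises to 2941 (40 GB).
Runner-up cache-warmer + session-store + feed-ranker + email-composer + search-indexer tops out at 2876.

2941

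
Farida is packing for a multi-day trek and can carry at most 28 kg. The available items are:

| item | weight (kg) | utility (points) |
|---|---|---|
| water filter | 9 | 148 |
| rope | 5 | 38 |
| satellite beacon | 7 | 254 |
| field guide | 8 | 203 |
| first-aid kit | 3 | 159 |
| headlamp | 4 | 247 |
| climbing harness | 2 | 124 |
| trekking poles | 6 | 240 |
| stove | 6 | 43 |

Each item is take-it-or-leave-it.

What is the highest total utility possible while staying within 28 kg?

A density-first pass picks rope + satellite beacon + first-aid kit + headlamp + climbing harness + trekking poles — 1062 at 27 kg.
The 7 kg tied up in rope and climbing harness is better spent on field guide — total rises to 1103 (28 kg).

1103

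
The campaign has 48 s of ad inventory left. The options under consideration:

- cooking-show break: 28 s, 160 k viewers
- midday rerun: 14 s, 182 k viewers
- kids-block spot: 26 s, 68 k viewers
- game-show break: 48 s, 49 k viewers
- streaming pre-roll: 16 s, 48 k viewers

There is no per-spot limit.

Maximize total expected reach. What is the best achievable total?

546

3×midday rerun uses 42 of the 48 s and totals 546.
That's the maximum — no swap from here does better than 546.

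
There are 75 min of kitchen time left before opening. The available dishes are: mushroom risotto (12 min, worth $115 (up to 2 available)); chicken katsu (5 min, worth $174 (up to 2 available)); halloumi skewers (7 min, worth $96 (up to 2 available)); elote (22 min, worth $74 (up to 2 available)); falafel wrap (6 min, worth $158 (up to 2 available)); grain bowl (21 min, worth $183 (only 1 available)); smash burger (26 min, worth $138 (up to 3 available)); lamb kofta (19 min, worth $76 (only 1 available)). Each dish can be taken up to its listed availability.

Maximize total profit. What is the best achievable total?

Greedy by ratio would take 2×mushroom risotto + 2×chicken katsu + 2×halloumi skewers + 2×falafel wrap: 60 min used, total 1086.
Dropping halloumi skewers frees 7 min; slotting in grain bowl (21 min) lifts the total to 1173 at 74 min.
No other feasible combination exceeds 1173.

1173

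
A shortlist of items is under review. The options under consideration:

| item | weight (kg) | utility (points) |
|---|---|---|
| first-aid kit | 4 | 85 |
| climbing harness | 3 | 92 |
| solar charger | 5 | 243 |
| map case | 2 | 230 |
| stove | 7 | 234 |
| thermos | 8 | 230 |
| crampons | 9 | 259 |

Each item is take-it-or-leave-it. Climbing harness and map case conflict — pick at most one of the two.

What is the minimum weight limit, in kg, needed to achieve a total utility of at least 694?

Look for the lowest-weight combination reaching 694.
Taking solar charger + map case + stove gives 707 (≥ 694) for 14 kg.
No combination under 14 kg hits 694.

14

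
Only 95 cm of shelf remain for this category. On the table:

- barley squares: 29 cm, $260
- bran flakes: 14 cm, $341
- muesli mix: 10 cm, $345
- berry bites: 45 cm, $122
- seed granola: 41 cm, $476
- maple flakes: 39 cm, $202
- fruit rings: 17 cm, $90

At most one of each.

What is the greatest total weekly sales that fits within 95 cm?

1422

Taking barley squares + bran flakes + muesli mix + seed granola: 94 cm used, 1422 in weekly sales.
Next best is bran flakes + muesli mix + seed granola + fruit rings at 1252 (82 cm) — short by 170.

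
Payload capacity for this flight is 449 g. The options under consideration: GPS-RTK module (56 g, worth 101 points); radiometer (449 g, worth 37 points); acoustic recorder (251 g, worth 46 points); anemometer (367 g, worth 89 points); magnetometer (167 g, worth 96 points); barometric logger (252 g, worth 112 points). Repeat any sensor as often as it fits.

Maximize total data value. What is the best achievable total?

Taking 8×GPS-RTK module: 448 g used, 808 in data value.

808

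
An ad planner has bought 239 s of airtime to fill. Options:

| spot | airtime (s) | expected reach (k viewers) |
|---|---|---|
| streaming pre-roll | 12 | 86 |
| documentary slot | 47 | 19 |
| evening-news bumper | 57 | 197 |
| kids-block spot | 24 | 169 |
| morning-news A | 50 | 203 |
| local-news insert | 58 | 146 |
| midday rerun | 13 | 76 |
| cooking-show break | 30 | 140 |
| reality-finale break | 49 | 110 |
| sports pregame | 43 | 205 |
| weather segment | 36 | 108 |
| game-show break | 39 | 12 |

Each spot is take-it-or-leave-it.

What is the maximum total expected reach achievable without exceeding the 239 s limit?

By expected reach per s: streaming pre-roll 7.17, kids-block spot 7.04, midday rerun 5.85 lead.
Streaming pre-roll + evening-news bumper + kids-block spot + morning-news A + midday rerun + cooking-show break + sports pregame uses 229 of the 239 s and totals 1076.
Nothing else within 239 s beats 1076.

1076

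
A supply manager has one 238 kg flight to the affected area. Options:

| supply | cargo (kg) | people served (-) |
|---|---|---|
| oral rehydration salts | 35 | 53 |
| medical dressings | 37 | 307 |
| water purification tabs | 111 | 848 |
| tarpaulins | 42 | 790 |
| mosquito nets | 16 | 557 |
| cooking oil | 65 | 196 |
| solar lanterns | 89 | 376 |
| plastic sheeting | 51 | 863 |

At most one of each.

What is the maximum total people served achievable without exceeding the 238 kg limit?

3058

A density-first pass picks medical dressings + tarpaulins + mosquito nets + solar lanterns + plastic sheeting — 2893 at 235 kg.
Replace medical dressings and solar lanterns with water purification tabs: the trade gains 165 net, giving 3058 at 220 kg.
The spare 18 kg is too small for any remaining supply, and no exchange beats 3058.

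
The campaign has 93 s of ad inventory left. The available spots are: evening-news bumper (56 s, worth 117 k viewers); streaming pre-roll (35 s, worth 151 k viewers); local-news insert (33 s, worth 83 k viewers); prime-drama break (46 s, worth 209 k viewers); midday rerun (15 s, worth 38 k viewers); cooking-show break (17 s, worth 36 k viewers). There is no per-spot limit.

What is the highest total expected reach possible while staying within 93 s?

418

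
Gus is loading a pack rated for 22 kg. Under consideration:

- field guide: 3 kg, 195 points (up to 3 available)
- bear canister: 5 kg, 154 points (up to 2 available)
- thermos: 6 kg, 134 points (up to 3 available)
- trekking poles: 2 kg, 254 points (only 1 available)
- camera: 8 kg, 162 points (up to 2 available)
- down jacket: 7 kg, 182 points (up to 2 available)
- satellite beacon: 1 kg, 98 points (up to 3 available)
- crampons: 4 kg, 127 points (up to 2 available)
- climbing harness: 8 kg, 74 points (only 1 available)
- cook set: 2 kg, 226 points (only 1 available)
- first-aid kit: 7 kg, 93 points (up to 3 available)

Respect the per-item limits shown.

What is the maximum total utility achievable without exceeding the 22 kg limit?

1513

Filling by ratio: 3×field guide + trekking poles + 3×satellite beacon + crampons + cook set for 1486, with 2 kg left unused.
Replace crampons with bear canister: the trade gains 27 net, giving 1513 at 21 kg.
Every other selection either busts 22 kg or exceeds an availability limit or fails to beat 1513.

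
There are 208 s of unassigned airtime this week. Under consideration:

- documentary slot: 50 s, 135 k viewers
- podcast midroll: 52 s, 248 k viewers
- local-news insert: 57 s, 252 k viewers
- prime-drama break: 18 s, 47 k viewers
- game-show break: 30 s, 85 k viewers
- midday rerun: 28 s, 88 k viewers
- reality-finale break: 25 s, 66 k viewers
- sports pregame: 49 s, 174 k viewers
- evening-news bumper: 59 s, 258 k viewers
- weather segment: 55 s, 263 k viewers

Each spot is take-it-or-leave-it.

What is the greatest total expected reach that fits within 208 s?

876

Greedy by ratio would take podcast midroll + local-news insert + midday rerun + weather segment: 192 s used, total 851.
Replace midday rerun with prime-drama break + reality-finale break: the trade gains 25 net, giving 876 at 207 s.
The closest alternative, local-news insert + midday rerun + evening-news bumper + weather segment, reaches only 861.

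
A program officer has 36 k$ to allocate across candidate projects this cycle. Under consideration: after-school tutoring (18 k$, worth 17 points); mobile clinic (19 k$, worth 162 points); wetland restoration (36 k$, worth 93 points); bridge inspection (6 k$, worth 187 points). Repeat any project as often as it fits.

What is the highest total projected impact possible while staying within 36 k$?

Best packing: 6×bridge inspection — 36 k$, 1122 total.
No other feasible combination exceeds 1122.

1122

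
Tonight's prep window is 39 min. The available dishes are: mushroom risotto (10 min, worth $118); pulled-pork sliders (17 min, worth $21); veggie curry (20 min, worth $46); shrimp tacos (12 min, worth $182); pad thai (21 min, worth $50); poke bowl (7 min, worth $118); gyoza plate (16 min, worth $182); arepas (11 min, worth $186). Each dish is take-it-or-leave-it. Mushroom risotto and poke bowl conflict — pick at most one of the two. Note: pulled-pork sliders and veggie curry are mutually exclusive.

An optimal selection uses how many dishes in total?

3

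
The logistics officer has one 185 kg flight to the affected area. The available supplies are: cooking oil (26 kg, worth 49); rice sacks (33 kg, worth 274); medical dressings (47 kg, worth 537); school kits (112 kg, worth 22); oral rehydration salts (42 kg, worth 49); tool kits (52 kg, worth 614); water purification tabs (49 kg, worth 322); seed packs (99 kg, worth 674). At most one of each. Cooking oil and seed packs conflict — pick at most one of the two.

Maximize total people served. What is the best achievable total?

Taking rice sacks + medical dressings + tool kits + water purification tabs: 181 kg used, 1747 in people served.

1747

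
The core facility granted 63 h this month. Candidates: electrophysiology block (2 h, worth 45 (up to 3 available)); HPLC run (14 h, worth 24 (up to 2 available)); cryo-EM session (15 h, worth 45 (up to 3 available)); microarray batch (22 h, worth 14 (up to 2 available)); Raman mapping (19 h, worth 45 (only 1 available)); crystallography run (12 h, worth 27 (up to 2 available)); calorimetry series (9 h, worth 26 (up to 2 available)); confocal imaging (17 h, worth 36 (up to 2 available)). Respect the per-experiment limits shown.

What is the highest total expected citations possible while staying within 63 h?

297

Taking the top-ratio experiments first gives 3×electrophysiology block + 3×cryo-EM session + calorimetry series for 296 (60 h).
The 9 h tied up in calorimetry series is better spent on crystallography run — total rises to 297 (63 h).
No other feasible combination exceeds 297.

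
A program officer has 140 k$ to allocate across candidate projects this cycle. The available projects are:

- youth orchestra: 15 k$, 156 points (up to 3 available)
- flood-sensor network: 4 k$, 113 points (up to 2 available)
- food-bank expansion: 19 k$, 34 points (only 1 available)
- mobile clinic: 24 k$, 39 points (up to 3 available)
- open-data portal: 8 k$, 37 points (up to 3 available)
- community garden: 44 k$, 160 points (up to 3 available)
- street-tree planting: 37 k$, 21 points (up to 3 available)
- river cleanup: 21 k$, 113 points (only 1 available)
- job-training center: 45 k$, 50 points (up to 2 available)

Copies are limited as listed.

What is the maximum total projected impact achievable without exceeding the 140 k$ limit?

1041

Taking the top-ratio projects first gives 3×youth orchestra + 2×flood-sensor network + food-bank expansion + 3×open-data portal + river cleanup for 952 (117 k$).
The 27 k$ tied up in food-bank expansion and open-data portal is better spent on community garden — total rises to 1041 (134 k$).
That's the maximum — no swap from here does better than 1041.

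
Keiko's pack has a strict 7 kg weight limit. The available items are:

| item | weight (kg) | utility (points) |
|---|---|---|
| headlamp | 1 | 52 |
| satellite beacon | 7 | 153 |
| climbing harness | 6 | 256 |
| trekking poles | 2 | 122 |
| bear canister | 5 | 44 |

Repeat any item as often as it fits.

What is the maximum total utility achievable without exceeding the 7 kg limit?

418

Density check — trekking poles 61.00, headlamp 52.00, climbing harness 42.67 are the best per kg.
The ratio ordering already packs tightly: headlamp + 3×trekking poles, 7 kg, 418.
That's the maximum — no swap from here does better than 418.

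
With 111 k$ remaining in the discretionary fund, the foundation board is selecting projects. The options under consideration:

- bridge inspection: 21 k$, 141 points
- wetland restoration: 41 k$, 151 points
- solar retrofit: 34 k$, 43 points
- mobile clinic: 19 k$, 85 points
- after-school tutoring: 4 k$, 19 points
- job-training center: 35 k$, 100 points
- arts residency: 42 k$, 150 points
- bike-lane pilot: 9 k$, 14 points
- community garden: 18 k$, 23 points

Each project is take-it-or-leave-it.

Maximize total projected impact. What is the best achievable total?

Greedy by ratio would take bridge inspection + wetland restoration + mobile clinic + after-school tutoring + bike-lane pilot: 94 k$ used, total 410.
Dropping mobile clinic and bike-lane pilot frees 28 k$; slotting in arts residency (42 k$) lifts the total to 461 at 108 k$.
Next best is bridge inspection + wetland restoration + arts residency at 442 (104 k$) — short by 19.

461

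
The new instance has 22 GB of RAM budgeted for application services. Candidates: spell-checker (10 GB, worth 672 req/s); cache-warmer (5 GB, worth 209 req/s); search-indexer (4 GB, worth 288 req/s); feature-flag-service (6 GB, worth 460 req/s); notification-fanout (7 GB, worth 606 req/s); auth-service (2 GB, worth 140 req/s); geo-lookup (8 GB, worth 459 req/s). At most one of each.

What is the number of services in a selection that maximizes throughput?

Optimal total is 1566.
One optimal bundle: spell-checker + search-indexer + notification-fanout (21 GB).
Any selection reaching 1566 contains exactly 3 services.

3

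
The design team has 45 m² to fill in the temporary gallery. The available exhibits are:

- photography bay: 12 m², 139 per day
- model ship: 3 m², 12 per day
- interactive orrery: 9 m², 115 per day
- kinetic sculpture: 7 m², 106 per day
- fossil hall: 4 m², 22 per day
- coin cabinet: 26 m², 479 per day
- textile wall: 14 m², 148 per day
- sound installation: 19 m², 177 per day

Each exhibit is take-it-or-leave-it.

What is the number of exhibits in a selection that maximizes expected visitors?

3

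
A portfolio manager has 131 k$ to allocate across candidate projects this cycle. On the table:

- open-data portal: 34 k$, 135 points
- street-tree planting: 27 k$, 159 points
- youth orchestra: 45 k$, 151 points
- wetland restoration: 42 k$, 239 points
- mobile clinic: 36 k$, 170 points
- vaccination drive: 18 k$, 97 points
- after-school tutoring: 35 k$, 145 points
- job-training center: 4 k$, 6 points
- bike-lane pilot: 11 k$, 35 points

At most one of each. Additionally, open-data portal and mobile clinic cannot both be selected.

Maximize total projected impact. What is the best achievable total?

671

Ranking by ratio (projected impact/k$): street-tree planting 5.89, wetland restoration 5.69, vaccination drive 5.39.
The ratio ordering already packs tightly: street-tree planting + wetland restoration + mobile clinic + vaccination drive + job-training center, 127 k$, 671.
No other feasible combination exceeds 671.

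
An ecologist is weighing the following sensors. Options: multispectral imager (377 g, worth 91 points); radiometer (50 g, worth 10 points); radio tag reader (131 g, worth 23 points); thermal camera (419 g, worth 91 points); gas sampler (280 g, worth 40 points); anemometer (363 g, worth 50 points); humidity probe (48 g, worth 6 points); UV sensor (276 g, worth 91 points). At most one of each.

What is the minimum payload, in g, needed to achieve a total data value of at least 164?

653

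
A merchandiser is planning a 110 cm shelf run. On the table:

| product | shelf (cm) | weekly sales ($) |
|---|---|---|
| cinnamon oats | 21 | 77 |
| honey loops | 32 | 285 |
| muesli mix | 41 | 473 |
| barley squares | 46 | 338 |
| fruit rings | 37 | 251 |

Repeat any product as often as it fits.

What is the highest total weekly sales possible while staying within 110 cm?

Density check — muesli mix 11.54, honey loops 8.91, barley squares 7.35 are the best per cm.
The ratio heuristic lands on cinnamon oats + 2×muesli mix (1023) but leaves 7 cm idle.
Replace cinnamon oats and muesli mix with 2×honey loops: the trade gains 20 net, giving 1043 at 105 cm.
That's the maximum — no swap from here does better than 1043.

1043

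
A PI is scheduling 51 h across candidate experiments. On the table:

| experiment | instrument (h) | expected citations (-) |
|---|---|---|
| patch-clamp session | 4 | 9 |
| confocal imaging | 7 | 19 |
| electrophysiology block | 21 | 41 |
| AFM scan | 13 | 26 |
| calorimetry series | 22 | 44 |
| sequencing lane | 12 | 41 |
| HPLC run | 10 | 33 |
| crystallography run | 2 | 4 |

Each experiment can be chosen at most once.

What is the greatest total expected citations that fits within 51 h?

A density-first pass picks patch-clamp session + confocal imaging + AFM scan + sequencing lane + HPLC run + crystallography run — 132 at 48 h.
Dropping patch-clamp session and AFM scan and crystallography run frees 19 h; slotting in calorimetry series (22 h) lifts the total to 137 at 51 h.
Next best is confocal imaging + electrophysiology block + sequencing lane + HPLC run at 134 (50 h) — short by 3.

137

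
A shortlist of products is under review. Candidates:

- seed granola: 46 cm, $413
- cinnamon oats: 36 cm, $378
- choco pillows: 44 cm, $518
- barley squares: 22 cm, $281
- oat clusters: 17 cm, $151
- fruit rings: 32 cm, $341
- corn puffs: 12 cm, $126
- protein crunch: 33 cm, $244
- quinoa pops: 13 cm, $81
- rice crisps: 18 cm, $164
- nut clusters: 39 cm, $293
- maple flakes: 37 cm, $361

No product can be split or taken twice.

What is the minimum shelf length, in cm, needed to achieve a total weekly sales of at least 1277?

114

Minimise cm subject to total weekly sales ≥ 1277.
cinnamon oats + choco pillows + barley squares + corn puffs: 1303 weekly sales at 114 cm.
Below 114 cm the best achievable stays under 1277.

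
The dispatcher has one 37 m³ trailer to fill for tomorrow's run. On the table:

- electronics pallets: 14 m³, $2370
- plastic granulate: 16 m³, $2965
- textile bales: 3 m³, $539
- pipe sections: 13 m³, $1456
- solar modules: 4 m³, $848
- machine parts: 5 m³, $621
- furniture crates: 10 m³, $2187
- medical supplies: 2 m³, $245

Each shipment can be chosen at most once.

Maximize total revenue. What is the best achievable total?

Greedy by ratio would take plastic granulate + textile bales + solar modules + furniture crates + medical supplies: 35 m³ used, total 6784.
The 3 m³ tied up in textile bales is better spent on machine parts — total rises to 6866 (37 m³).
The closest alternative, plastic granulate + textile bales + solar modules + furniture crates + medical supplies, reaches only 6784.

6866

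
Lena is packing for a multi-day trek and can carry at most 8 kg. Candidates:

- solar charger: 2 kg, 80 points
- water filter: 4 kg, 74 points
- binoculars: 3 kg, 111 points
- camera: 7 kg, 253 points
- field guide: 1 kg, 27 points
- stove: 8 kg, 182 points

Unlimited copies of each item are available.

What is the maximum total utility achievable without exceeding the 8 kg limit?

Ranking by ratio (utility/kg): solar charger 40.00, binoculars 37.00, camera 36.14.
The ratio ordering already packs tightly: 4×solar charger, 8 kg, 320.

320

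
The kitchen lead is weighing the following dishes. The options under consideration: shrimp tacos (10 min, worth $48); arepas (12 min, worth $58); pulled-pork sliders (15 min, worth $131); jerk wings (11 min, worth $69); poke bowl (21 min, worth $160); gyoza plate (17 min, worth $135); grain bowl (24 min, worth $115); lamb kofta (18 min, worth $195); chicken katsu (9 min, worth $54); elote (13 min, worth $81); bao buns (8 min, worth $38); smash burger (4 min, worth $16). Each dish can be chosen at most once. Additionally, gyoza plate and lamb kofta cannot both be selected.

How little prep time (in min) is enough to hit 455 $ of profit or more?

54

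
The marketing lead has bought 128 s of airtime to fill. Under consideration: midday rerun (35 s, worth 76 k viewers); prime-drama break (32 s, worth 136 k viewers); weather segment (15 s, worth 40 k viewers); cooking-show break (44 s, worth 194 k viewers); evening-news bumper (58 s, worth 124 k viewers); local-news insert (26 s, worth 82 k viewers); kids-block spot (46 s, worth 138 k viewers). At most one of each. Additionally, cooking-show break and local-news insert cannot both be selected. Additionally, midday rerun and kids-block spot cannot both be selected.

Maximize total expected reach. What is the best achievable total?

Prime-drama break + cooking-show break + kids-block spot uses 122 of the 128 s and totals 468.
The spare 6 s is too small for any remaining spot, and no feasible exchange beats 468.

468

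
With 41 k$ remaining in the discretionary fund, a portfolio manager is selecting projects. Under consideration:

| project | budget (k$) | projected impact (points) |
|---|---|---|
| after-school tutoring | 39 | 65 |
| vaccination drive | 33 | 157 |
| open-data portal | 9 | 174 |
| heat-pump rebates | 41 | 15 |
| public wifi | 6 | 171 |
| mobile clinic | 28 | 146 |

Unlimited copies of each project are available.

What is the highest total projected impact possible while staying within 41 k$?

Density check — public wifi 28.50, open-data portal 19.33, mobile clinic 5.21 are the best per k$.
Filling by ratio: 6×public wifi for 1026, with 5 k$ left unused.
The 6 k$ tied up in public wifi is better spent on open-data portal — total rises to 1029 (39 k$).
No other feasible combination exceeds 1029.

1029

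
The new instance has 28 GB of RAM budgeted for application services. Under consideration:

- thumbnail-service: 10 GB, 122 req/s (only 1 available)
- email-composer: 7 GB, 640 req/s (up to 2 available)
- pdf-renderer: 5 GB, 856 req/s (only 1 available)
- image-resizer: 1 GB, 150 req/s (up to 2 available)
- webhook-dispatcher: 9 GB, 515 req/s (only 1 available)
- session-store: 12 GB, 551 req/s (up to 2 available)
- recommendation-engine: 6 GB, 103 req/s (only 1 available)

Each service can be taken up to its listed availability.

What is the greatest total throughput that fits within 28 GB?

Greedy by ratio would take 2×email-composer + pdf-renderer + 2×image-resizer + recommendation-engine: 27 GB used, total 2539.
Replace 2×image-resizer and recommendation-engine with webhook-dispatcher: the trade gains 112 net, giving 2651 at 28 GB.
No other feasible combination exceeds 2651.

2651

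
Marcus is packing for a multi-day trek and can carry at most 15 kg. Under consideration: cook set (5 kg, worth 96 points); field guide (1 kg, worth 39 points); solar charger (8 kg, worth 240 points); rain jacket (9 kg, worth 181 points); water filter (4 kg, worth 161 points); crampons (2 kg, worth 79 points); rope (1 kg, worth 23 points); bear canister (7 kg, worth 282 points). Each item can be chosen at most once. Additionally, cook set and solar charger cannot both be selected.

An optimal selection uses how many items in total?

Optimal total is 584.
field guide + water filter + crampons + rope + bear canister hits 584 at 15 kg.
All optima have 5 items.

5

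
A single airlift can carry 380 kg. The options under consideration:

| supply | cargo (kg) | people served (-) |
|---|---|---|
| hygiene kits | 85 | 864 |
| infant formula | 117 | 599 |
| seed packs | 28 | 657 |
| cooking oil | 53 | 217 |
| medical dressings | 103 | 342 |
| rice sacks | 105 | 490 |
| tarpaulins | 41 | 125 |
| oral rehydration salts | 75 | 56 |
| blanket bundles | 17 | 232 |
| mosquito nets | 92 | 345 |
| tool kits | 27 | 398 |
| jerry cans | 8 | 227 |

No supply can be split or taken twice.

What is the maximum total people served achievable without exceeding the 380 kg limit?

Greedy by ratio would take hygiene kits + infant formula + seed packs + cooking oil + tarpaulins + blanket bundles + tool kits + jerry cans: 376 kg used, total 3319.
Replace cooking oil and tarpaulins with mosquito nets: the trade gains 3 net, giving 3322 at 374 kg.

3322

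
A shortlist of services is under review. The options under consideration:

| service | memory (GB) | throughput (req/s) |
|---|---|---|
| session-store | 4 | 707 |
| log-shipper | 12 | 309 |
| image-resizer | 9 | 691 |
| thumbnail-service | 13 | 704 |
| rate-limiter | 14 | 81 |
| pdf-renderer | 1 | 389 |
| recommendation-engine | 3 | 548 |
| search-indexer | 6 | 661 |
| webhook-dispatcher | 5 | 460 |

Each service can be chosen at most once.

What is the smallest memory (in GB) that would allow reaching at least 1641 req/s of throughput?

8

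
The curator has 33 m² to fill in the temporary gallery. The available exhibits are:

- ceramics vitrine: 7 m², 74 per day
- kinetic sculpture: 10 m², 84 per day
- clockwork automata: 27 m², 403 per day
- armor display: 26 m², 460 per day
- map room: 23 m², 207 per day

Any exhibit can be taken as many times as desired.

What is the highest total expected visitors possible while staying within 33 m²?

Density check — armor display 17.69, clockwork automata 14.93, ceramics vitrine 10.57, map room 9.00 are the best per m².
Best packing: ceramics vitrine + armor display — 33 m², 534 total.
Every other selection either busts 33 m² or fails to beat 534.

534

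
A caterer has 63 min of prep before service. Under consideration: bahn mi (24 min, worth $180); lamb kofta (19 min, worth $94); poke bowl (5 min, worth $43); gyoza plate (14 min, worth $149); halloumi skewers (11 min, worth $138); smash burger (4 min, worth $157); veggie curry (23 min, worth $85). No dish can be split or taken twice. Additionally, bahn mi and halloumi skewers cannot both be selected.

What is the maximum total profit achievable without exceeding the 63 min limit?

581

Density check — smash burger 39.25, halloumi skewers 12.55, gyoza plate 10.64 are the best per min.
Lamb kofta + poke bowl + gyoza plate + halloumi skewers + smash burger uses 53 of the 63 min and totals 581.
The closest alternative, bahn mi + lamb kofta + gyoza plate + smash burger, reaches only 580.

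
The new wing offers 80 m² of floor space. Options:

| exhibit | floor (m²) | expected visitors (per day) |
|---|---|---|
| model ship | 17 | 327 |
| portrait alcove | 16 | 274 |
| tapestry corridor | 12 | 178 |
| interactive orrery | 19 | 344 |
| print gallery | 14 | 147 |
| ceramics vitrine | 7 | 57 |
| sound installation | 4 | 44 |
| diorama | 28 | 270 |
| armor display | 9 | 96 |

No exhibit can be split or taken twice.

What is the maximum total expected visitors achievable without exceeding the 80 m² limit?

1276

Density check — model ship 19.24, interactive orrery 18.11, portrait alcove 17.12 are the best per m².
The ratio heuristic lands on model ship + portrait alcove + tapestry corridor + interactive orrery + sound installation + armor display (1263) but leaves 3 m² idle.
Replace sound installation with ceramics vitrine: the trade gains 13 net, giving 1276 at 80 m².
Runner-up model ship + portrait alcove + tapestry corridor + interactive orrery + print gallery tops out at 1270.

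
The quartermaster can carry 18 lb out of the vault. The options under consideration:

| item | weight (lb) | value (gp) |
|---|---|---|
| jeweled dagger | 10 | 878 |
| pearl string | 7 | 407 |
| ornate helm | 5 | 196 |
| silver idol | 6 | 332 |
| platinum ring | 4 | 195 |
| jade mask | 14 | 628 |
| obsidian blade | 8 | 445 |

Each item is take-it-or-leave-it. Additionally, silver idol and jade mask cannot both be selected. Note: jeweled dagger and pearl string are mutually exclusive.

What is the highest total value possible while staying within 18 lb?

1323

Jeweled dagger + obsidian blade uses 18 of the 18 lb and totals 1323.
An exhaustive check of the 128 subsets confirms 1323.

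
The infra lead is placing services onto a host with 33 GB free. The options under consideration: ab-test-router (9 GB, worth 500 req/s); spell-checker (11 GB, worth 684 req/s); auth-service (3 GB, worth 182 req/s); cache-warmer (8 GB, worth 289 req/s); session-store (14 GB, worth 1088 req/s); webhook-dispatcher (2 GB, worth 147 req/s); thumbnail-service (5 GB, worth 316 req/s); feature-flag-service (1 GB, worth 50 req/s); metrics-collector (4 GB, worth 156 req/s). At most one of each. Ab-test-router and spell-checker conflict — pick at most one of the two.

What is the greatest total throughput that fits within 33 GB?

2285

Density check — session-store 77.71, webhook-dispatcher 73.50, thumbnail-service 63.20, spell-checker 62.18 are the best per GB.
Best packing: spell-checker + session-store + webhook-dispatcher + thumbnail-service + feature-flag-service — 33 GB, 2285 total.
Runner-up spell-checker + auth-service + session-store + thumbnail-service tops out at 2270.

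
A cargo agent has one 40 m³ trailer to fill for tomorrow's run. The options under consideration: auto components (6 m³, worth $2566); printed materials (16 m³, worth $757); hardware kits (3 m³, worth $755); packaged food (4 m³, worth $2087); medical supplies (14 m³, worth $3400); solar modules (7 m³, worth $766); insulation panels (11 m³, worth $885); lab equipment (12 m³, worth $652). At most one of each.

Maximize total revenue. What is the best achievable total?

9693

Greedy by ratio would take auto components + hardware kits + packaged food + medical supplies + solar modules: 34 m³ used, total 9574.
Dropping solar modules frees 7 m³; slotting in insulation panels (11 m³) lifts the total to 9693 at 38 m³.
The closest alternative, auto components + hardware kits + packaged food + medical supplies + solar modules, reaches only 9574.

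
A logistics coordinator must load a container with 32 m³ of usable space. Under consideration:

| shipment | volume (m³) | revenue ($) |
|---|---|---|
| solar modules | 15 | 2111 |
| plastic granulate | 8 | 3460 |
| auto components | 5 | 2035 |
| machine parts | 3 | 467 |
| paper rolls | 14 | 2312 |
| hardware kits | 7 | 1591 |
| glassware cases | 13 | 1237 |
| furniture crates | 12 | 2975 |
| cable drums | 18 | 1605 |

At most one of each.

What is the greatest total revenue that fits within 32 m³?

By revenue per m³: plastic granulate 432.50, auto components 407.00, furniture crates 247.92, hardware kits 227.29 lead.
Plastic granulate + auto components + hardware kits + furniture crates uses 32 of the 32 m³ and totals 10061.
No other feasible combination exceeds 10061.

10061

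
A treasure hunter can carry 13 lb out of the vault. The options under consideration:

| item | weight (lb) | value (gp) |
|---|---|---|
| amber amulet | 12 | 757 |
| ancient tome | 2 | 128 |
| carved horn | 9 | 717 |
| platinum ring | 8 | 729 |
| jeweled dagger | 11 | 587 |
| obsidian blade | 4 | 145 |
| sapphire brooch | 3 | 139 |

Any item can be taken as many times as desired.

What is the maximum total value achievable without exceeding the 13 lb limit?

996

Filling by ratio: 2×ancient tome + platinum ring for 985, with 1 lb left unused.
The 2 lb tied up in ancient tome is better spent on sapphire brooch — total rises to 996 (13 lb).
Nothing else within 13 lb beats 996.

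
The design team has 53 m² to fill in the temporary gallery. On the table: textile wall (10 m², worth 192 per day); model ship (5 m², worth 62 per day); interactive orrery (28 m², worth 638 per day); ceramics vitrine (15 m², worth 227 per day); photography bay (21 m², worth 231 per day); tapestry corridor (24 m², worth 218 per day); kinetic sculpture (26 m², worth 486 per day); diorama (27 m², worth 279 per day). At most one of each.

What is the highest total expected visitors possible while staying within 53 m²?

1057

Textile wall + interactive orrery + ceramics vitrine uses 53 of the 53 m² and totals 1057.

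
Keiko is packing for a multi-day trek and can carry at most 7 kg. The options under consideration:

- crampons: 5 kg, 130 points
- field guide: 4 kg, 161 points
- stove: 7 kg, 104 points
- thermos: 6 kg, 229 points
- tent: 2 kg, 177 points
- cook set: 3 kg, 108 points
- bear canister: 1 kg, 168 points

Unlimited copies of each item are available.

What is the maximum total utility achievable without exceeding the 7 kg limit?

1176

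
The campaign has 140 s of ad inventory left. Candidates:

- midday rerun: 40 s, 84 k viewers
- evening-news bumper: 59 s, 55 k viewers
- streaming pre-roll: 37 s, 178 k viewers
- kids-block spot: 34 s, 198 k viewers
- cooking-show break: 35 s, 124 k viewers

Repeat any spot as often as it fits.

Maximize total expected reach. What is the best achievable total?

792

Ranking by ratio (expected reach/s): kids-block spot 5.82, streaming pre-roll 4.81, cooking-show break 3.54, midday rerun 2.10.
Best packing: 4×kids-block spot — 136 s, 792 total.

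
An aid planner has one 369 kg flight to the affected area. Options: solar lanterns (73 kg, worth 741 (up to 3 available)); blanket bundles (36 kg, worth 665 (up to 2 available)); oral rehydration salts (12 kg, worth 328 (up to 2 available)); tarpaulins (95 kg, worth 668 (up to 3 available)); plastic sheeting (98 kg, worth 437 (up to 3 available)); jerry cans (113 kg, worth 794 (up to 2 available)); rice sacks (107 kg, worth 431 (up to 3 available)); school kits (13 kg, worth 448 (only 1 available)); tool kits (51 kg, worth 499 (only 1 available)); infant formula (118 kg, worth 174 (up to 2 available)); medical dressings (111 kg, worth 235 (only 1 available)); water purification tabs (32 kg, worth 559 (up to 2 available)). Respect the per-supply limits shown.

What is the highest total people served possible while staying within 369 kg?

5216

The ratio heuristic lands on 2×solar lanterns + 2×blanket bundles + 2×oral rehydration salts + school kits + 2×water purification tabs (5034) but leaves 50 kg idle.
The 32 kg tied up in water purification tabs is better spent on solar lanterns — total rises to 5216 (360 kg).
The spare 9 kg is too small for any remaining supply, and no exchange beats 5216.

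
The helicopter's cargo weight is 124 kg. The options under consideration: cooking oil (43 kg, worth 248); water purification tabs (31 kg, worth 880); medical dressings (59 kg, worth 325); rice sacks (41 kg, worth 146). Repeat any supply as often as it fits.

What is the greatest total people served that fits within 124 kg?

3520

Ranking by ratio (people served/kg): water purification tabs 28.39, cooking oil 5.77, medical dressings 5.51.
The ratio ordering already packs tightly: 4×water purification tabs, 124 kg, 3520.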